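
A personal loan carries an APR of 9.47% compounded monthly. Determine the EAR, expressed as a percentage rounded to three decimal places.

9.892%

EAR = (1 + 0.0947/12)^12 − 1.
= 1.098920 − 1 = 9.892%.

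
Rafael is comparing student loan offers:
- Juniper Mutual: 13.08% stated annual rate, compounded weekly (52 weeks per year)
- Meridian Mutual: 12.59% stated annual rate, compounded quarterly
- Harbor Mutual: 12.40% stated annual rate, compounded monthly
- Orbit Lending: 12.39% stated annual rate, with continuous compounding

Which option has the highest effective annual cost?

Juniper Mutual: (1 + 0.1308/52)^52 − 1 = 13.955%
Meridian Mutual: (1 + 0.1259/4)^4 − 1 = 13.197%
Harbor Mutual: (1 + 0.1240/12)^12 − 1 = 13.130%
Orbit Lending: e^0.1239 − 1 = 13.190%
The highest effective annual rate is Juniper Mutual at 13.955%.

Juniper Mutual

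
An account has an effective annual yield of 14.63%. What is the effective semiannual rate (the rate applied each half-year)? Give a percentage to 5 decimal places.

7.06540%

The per-half-year rate i satisfies (1 + i)^2 = 1 + 0.1463.
i = 1.1463^(1/2) − 1 = 0.0706540 = 7.06540%.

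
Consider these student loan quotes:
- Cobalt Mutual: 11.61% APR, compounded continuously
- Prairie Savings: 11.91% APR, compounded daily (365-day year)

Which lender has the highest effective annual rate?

Prairie Savings

Cobalt Mutual: e^0.1161 − 1 = 12.311%
Prairie Savings: (1 + 0.1191/365)^365 − 1 = 12.646%
The highest effective annual rate is Prairie Savings at 12.646%.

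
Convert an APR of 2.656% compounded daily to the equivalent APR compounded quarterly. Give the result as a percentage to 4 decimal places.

2.6647%

EAR = (1 + 0.02656/365)^365 − 1 = 0.026915.
Solve (1 + r/4)^4 = 1.026915: r/4 = 1.026915^(1/4) − 1 = 0.006662, so r = 0.026647 = 2.6647%.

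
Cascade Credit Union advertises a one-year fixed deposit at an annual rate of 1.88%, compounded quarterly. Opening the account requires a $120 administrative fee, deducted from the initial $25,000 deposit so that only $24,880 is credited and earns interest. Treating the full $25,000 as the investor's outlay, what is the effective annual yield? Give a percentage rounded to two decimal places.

Value after one year: 24,880 × (1 + 0.0188/4)^4 = 24,880 × 1.018933 = $25,351.05.
Effective yield on the $25,000 outlay: 25,351.05 / 25,000 − 1 = 0.014042 = 1.40%.

1.40%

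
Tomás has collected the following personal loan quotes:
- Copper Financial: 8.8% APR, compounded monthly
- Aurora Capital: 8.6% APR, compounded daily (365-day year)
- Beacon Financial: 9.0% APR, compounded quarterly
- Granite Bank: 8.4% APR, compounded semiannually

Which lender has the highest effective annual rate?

Copper Financial: (1 + 0.088/12)^12 − 1 = 9.164%
Aurora Capital: (1 + 0.086/365)^365 − 1 = 8.980%
Beacon Financial: (1 + 0.090/4)^4 − 1 = 9.308%
Granite Bank: (1 + 0.084/2)^2 − 1 = 8.576%
The highest effective annual rate is Beacon Financial at 9.308%.

Beacon Financial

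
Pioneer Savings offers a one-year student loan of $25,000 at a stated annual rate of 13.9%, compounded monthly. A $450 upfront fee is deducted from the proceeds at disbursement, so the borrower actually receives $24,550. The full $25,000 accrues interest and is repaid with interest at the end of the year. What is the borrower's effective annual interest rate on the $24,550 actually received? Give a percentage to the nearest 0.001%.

16.925%

Amount owed after one year: 25,000 × (1 + 0.139/12)^12 = 25,000 × 1.148206 = $28,705.16.
Effective rate on net proceeds: 28,705.16 / 24,550 − 1 = 0.169253 = 16.925%.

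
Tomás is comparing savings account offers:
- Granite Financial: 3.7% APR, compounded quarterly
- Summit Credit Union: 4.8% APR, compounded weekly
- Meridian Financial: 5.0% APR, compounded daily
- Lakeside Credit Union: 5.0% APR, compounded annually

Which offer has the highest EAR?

Meridian Financial

Granite Financial: (1 + 0.037/4)^4 − 1 = 3.752%
Summit Credit Union: (1 + 0.048/52)^52 − 1 = 4.915%
Meridian Financial: (1 + 0.050/365)^365 − 1 = 5.127%
Lakeside Credit Union: compounded annually, EAR = 5.000%
The highest effective annual rate is Meridian Financial at 5.127%.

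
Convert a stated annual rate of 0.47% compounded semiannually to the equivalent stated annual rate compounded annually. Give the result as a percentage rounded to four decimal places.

0.4706%

EAR = (1 + 0.0047/2)^2 − 1 = 0.004706.
Compounded annually, the equivalent nominal rate is the EAR itself: 0.4706%.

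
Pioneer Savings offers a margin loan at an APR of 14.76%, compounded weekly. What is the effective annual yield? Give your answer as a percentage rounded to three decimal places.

EAR = (1 + 0.1476/52)^52 − 1.
= (1 + 0.002838)^52 − 1 = 1.158807 − 1 = 15.881%.

15.881%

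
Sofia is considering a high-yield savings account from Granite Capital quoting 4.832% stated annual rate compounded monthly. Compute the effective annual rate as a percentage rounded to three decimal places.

4.940%

EAR = (1 + 0.04832/12)^12 − 1.
= 1.049405 − 1 = 4.940%.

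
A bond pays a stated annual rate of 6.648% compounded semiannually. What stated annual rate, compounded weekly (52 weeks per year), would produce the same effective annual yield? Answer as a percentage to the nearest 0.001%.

6.544%

EAR = (1 + 0.06648/2)^2 − 1 = 0.067585.
Solve (1 + r/52)^52 = 1.067585: r/52 = 1.067585^(1/52) − 1 = 0.001258, so r = 0.065440 = 6.544%.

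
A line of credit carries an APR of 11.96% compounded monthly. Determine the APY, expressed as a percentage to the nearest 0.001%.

EAR = (1 + 0.1196/12)^12 − 1.
= 1.126379 − 1 = 12.638%.

12.638%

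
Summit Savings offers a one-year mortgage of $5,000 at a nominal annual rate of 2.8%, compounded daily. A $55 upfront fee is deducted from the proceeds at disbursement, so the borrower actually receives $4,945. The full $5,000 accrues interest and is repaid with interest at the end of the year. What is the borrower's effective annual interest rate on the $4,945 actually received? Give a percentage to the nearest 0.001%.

Amount owed after one year: 5,000 × (1 + 0.028/365)^365 = 5,000 × 1.028395 = $5,141.97.
Effective rate on net proceeds: 5,141.97 / 4,945 − 1 = 0.039833 = 3.983%.

3.983%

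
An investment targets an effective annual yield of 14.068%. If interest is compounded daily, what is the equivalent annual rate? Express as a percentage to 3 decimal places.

13.165%

(1 + r/365)^365 − 1 = 0.14068, so 1 + r/365 = 1.14068^(1/365).
r/365 = 0.000361, so r = 0.131648 = 13.165%.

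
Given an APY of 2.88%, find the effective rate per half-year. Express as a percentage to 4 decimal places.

1.4298%

The per-half-year rate i satisfies (1 + i)^2 = 1 + 0.0288.
i = 1.0288^(1/2) − 1 = 0.0142978 = 1.4298%.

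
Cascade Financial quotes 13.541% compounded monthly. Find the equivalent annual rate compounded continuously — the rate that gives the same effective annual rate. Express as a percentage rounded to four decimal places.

13.4652%

EAR = (1 + 0.13541/12)^12 − 1 = 0.144138.
Equivalent continuous rate: r = ln(1 + 0.144138) = 0.134652 = 13.4652%.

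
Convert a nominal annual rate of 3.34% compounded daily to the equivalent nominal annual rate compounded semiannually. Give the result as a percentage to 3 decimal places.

EAR = (1 + 0.0334/365)^365 − 1 = 0.033962.
Solve (1 + r/2)^2 = 1.033962: r/2 = 1.033962^(1/2) − 1 = 0.016839, so r = 0.033679 = 3.368%.

3.368%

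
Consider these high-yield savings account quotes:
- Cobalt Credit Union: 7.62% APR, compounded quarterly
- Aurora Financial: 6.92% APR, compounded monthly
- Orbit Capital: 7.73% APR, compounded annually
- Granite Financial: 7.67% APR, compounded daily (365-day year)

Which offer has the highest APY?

Cobalt Credit Union: (1 + 0.0762/4)^4 − 1 = 7.841%
Aurora Financial: (1 + 0.0692/12)^12 − 1 = 7.144%
Orbit Capital: compounded annually, EAR = 7.730%
Granite Financial: (1 + 0.0767/365)^365 − 1 = 7.971%
The highest effective annual rate is Granite Financial at 7.971%.

Granite Financial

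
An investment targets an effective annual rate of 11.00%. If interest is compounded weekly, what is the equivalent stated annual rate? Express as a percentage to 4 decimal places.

10.4465%

(1 + r/52)^52 − 1 = 0.1100, so 1 + r/52 = 1.1100^(1/52).
r/52 = 0.002009, so r = 0.104465 = 10.4465%.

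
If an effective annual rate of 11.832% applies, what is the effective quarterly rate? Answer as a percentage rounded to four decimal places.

2.8351%

The per-quarter rate i satisfies (1 + i)^4 = 1 + 0.11832.
i = 1.11832^(1/4) − 1 = 0.0283514 = 2.8351%.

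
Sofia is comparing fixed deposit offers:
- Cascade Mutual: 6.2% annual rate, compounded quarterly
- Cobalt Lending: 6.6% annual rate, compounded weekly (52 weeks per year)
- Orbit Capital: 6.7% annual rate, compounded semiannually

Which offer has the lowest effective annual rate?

Cascade Mutual

Cascade Mutual: (1 + 0.062/4)^4 − 1 = 6.346%
Cobalt Lending: (1 + 0.066/52)^52 − 1 = 6.818%
Orbit Capital: (1 + 0.067/2)^2 − 1 = 6.812%
The lowest effective annual rate is Cascade Mutual at 6.346%.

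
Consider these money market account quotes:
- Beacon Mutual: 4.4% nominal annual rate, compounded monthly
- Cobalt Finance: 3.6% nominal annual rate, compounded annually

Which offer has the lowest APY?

Beacon Mutual: (1 + 0.044/12)^12 − 1 = 4.490%
Cobalt Finance: compounded annually, EAR = 3.600%
The lowest effective annual rate is Cobalt Finance at 3.600%.

Cobalt Finance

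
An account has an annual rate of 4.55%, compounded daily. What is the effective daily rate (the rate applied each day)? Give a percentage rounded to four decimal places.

With a nominal annual rate compounded daily, the periodic rate is the nominal rate divided by 365.
i = 0.0455 / 365 = 0.0001247 = 0.0125%.

0.0125%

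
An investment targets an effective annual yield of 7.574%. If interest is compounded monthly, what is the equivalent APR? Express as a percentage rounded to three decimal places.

7.323%

(1 + r/12)^12 − 1 = 0.07574, so 1 + r/12 = 1.07574^(1/12).
r/12 = 0.006103, so r = 0.073231 = 7.323%.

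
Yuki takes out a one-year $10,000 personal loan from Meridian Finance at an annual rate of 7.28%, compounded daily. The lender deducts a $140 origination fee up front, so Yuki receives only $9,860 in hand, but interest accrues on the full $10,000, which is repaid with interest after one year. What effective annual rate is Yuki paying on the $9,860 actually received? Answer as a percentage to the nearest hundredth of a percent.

Amount owed after one year: 10,000 × (1 + 0.0728/365)^365 = 10,000 × 1.075508 = $10,755.08.
Effective rate on net proceeds: 10,755.08 / 9,860 − 1 = 0.090779 = 9.08%.

9.08%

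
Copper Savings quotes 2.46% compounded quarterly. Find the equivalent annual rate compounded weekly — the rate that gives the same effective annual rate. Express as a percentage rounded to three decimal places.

EAR = (1 + 0.0246/4)^4 − 1 = 0.024828.
Solve (1 + r/52)^52 = 1.024828: r/52 = 1.024828^(1/52) − 1 = 0.000472, so r = 0.024530 = 2.453%.

2.453%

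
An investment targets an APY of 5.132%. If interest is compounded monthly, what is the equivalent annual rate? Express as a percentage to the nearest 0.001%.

5.015%

(1 + r/12)^12 − 1 = 0.05132, so 1 + r/12 = 1.05132^(1/12).
r/12 = 0.004179, so r = 0.050151 = 5.015%.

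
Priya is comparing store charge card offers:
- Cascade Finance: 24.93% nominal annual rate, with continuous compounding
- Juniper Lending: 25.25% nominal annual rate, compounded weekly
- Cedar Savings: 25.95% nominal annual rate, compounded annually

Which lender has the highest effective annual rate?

Juniper Lending

Cascade Finance: e^0.2493 − 1 = 28.313%
Juniper Lending: (1 + 0.2525/52)^52 − 1 = 28.645%
Cedar Savings: compounded annually, EAR = 25.950%
The highest effective annual rate is Juniper Lending at 28.645%.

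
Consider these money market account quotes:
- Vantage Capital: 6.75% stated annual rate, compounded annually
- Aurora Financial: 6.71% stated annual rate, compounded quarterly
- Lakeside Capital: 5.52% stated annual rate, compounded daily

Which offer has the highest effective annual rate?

Aurora Financial

Vantage Capital: compounded annually, EAR = 6.750%
Aurora Financial: (1 + 0.0671/4)^4 − 1 = 6.881%
Lakeside Capital: (1 + 0.0552/365)^365 − 1 = 5.675%
The highest effective annual rate is Aurora Financial at 6.881%.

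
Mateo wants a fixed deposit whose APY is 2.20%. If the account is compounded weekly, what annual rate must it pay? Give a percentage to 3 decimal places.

(1 + r/52)^52 − 1 = 0.0220, so 1 + r/52 = 1.0220^(1/52).
r/52 = 0.000419, so r = 0.021766 = 2.177%.

2.177%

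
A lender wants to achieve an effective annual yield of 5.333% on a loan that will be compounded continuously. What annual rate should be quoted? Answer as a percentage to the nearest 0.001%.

Continuous: nominal r satisfies e^r − 1 = 0.05333.
r = ln(1 + 0.05333) = ln(1.05333) = 0.051957 = 5.196%.

5.196%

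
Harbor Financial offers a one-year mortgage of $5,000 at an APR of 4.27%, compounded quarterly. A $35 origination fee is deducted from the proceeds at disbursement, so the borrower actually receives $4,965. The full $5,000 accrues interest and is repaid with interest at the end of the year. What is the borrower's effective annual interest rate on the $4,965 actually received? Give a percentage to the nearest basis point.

5.07%

Amount owed after one year: 5,000 × (1 + 0.0427/4)^4 = 5,000 × 1.043389 = $5,216.94.
Effective rate on net proceeds: 5,216.94 / 4,965 − 1 = 0.050744 = 5.07%.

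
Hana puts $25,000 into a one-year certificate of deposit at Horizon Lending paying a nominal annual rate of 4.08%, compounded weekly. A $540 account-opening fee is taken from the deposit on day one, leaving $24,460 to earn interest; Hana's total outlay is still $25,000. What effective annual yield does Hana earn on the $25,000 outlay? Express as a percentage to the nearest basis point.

Value after one year: 24,460 × (1 + 0.0408/52)^52 = 24,460 × 1.041627 = $25,478.20.
Effective yield on the $25,000 outlay: 25,478.20 / 25,000 − 1 = 0.019128 = 1.91%.

1.91%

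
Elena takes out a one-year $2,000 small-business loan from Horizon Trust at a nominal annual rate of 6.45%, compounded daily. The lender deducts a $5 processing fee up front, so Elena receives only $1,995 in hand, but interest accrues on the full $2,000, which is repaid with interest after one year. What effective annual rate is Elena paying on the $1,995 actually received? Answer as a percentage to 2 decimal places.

6.93%

Amount owed after one year: 2,000 × (1 + 0.0645/365)^365 = 2,000 × 1.066620 = $2,133.24.
Effective rate on net proceeds: 2,133.24 / 1,995 − 1 = 0.069293 = 6.93%.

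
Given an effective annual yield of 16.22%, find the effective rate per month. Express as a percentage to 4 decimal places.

The per-month rate i satisfies (1 + i)^12 = 1 + 0.1622.
i = 1.1622^(1/12) − 1 = 0.0126050 = 1.2605%.

1.2605%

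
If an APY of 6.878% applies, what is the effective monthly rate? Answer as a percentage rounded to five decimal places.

0.55585%

The per-month rate i satisfies (1 + i)^12 = 1 + 0.06878.
i = 1.06878^(1/12) − 1 = 0.0055585 = 0.55585%.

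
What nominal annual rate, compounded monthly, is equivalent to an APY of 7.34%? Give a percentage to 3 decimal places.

7.104%

(1 + r/12)^12 − 1 = 0.0734, so 1 + r/12 = 1.0734^(1/12).
r/12 = 0.005920, so r = 0.071041 = 7.104%.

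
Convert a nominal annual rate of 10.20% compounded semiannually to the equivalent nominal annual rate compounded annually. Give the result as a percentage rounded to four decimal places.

EAR = (1 + 0.1020/2)^2 − 1 = 0.104601.
Compounded annually, the equivalent nominal rate is the EAR itself: 10.4601%.

10.4601%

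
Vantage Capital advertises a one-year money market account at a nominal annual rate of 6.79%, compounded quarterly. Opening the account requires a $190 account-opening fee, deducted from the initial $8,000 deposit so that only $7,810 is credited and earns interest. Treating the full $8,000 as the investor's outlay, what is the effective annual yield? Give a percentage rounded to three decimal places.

Value after one year: 7,810 × (1 + 0.0679/4)^4 = 7,810 × 1.069649 = $8,353.96.
Effective yield on the $8,000 outlay: 8,353.96 / 8,000 − 1 = 0.044244 = 4.424%.

4.424%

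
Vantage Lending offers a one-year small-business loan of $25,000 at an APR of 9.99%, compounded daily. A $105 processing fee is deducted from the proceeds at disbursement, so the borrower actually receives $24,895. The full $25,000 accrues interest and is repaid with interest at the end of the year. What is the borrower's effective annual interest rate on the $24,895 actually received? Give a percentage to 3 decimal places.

Amount owed after one year: 25,000 × (1 + 0.0999/365)^365 = 25,000 × 1.105045 = $27,626.13.
Effective rate on net proceeds: 27,626.13 / 24,895 − 1 = 0.109706 = 10.971%.

10.971%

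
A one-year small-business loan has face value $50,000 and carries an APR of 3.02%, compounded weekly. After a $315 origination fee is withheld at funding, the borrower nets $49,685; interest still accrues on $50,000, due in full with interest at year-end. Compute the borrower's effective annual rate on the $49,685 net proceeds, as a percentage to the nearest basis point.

Amount owed after one year: 50,000 × (1 + 0.0302/52)^52 = 50,000 × 1.030652 = $51,532.58.
Effective rate on net proceeds: 51,532.58 / 49,685 − 1 = 0.037186 = 3.72%.

3.72%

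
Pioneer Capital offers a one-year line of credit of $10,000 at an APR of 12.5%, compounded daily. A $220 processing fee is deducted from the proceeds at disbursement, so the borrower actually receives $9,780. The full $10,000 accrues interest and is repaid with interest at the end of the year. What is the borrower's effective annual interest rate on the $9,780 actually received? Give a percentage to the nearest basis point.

15.86%

Amount owed after one year: 10,000 × (1 + 0.125/365)^365 = 10,000 × 1.133124 = $11,331.24.
Effective rate on net proceeds: 11,331.24 / 9,780 − 1 = 0.158614 = 15.86%.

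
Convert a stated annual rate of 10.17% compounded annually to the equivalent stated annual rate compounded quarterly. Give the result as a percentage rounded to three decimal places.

9.804%

Compounded annually, EAR = nominal = 0.101700.
Solve (1 + r/4)^4 = 1.101700: r/4 = 1.101700^(1/4) − 1 = 0.024509, so r = 0.098037 = 9.804%.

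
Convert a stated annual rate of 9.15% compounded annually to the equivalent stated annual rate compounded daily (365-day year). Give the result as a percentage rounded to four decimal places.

Compounded annually, EAR = nominal = 0.091500.
Solve (1 + r/365)^365 = 1.091500: r/365 = 1.091500^(1/365) − 1 = 0.000240, so r = 0.087563 = 8.7563%.

8.7563%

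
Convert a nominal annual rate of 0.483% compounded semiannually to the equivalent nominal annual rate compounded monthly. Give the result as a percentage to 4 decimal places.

EAR = (1 + 0.00483/2)^2 − 1 = 0.004836.
Solve (1 + r/12)^12 = 1.004836: r/12 = 1.004836^(1/12) − 1 = 0.000402, so r = 0.004825 = 0.4825%.

0.4825%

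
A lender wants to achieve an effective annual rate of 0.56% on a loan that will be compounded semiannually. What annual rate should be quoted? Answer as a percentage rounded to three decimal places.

(1 + r/2)^2 − 1 = 0.0056, so 1 + r/2 = 1.0056^(1/2).
r/2 = 0.002796, so r = 0.005592 = 0.559%.

0.559%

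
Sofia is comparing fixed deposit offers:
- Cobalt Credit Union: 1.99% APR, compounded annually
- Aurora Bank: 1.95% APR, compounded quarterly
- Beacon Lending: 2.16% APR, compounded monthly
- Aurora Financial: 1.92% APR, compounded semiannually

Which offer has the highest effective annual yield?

Cobalt Credit Union: compounded annually, EAR = 1.990%
Aurora Bank: (1 + 0.0195/4)^4 − 1 = 1.964%
Beacon Lending: (1 + 0.0216/12)^12 − 1 = 2.182%
Aurora Financial: (1 + 0.0192/2)^2 − 1 = 1.929%
The highest effective annual rate is Beacon Lending at 2.182%.

Beacon Lending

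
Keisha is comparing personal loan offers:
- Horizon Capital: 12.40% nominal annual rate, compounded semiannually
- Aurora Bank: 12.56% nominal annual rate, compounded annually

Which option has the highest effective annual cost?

Horizon Capital

Horizon Capital: (1 + 0.1240/2)^2 − 1 = 12.784%
Aurora Bank: compounded annually, EAR = 12.560%
The highest effective annual rate is Horizon Capital at 12.784%.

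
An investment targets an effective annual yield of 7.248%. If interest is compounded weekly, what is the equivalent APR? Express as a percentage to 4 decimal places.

7.0021%

(1 + r/52)^52 − 1 = 0.07248, so 1 + r/52 = 1.07248^(1/52).
r/52 = 0.001347, so r = 0.070021 = 7.0021%.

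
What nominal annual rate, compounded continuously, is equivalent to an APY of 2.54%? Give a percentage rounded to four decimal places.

2.5083%

Continuous: nominal r satisfies e^r − 1 = 0.0254.
r = ln(1 + 0.0254) = ln(1.0254) = 0.025083 = 2.5083%.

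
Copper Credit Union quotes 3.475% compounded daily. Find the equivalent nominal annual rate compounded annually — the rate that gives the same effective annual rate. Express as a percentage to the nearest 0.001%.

EAR = (1 + 0.03475/365)^365 − 1 = 0.035359.
Compounded annually, the equivalent nominal rate is the EAR itself: 3.536%.

3.536%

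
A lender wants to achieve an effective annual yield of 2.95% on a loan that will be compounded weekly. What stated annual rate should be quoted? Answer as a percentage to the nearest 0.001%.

2.908%

(1 + r/52)^52 − 1 = 0.0295, so 1 + r/52 = 1.0295^(1/52).
r/52 = 0.000559, so r = 0.029081 = 2.908%.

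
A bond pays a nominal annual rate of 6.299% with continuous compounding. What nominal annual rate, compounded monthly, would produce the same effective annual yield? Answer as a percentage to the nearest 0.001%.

EAR under continuous compounding: e^0.06299 − 1 = 0.065016.
Solve (1 + r/12)^12 = 1.065016: r/12 = 1.065016^(1/12) − 1 = 0.005263, so r = 0.063156 = 6.316%.

6.316%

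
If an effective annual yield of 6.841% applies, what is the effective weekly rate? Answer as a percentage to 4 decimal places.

The per-week rate i satisfies (1 + i)^52 = 1 + 0.06841.
i = 1.06841^(1/52) − 1 = 0.0012733 = 0.1273%.

0.1273%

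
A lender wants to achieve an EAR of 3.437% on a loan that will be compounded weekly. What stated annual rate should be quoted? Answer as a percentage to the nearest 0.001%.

3.380%

(1 + r/52)^52 − 1 = 0.03437, so 1 + r/52 = 1.03437^(1/52).
r/52 = 0.000650, so r = 0.033804 = 3.380%.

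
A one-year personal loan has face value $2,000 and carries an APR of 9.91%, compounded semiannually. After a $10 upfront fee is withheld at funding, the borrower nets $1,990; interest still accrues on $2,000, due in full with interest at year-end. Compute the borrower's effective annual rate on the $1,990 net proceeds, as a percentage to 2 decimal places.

10.71%

Amount owed after one year: 2,000 × (1 + 0.0991/2)^2 = 2,000 × 1.101555 = $2,203.11.
Effective rate on net proceeds: 2,203.11 / 1,990 − 1 = 0.107091 = 10.71%.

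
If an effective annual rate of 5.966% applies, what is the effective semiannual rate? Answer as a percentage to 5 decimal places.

2.93979%

The per-half-year rate i satisfies (1 + i)^2 = 1 + 0.05966.
i = 1.05966^(1/2) − 1 = 0.0293979 = 2.93979%.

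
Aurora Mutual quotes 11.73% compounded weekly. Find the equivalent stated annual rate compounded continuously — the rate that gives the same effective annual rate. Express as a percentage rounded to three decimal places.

11.717%

EAR = (1 + 0.1173/52)^52 − 1 = 0.124308.
Equivalent continuous rate: r = ln(1 + 0.124308) = 0.117168 = 11.717%.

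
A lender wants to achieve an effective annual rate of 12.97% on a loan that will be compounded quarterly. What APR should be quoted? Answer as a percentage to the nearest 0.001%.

(1 + r/4)^4 − 1 = 0.1297, so 1 + r/4 = 1.1297^(1/4).
r/4 = 0.030958, so r = 0.123830 = 12.383%.

12.383%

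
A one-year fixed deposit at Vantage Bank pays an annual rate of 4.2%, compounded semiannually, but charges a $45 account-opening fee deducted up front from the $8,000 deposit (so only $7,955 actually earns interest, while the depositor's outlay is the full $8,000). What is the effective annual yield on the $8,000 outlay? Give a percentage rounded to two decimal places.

Value after one year: 7,955 × (1 + 0.042/2)^2 = 7,955 × 1.042441 = $8,292.62.
Effective yield on the $8,000 outlay: 8,292.62 / 8,000 − 1 = 0.036577 = 3.66%.

3.66%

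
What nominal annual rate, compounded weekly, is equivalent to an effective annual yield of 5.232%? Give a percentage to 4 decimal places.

5.1022%

(1 + r/52)^52 − 1 = 0.05232, so 1 + r/52 = 1.05232^(1/52).
r/52 = 0.000981, so r = 0.051022 = 5.1022%.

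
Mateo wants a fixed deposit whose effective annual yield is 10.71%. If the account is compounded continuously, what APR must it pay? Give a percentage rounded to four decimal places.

Continuous: nominal r satisfies e^r − 1 = 0.1071.
r = ln(1 + 0.1071) = ln(1.1071) = 0.101744 = 10.1744%.

10.1744%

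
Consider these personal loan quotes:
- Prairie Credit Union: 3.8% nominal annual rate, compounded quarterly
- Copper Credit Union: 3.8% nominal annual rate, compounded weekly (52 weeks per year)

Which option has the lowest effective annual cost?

Prairie Credit Union

Prairie Credit Union: (1 + 0.038/4)^4 − 1 = 3.854%
Copper Credit Union: (1 + 0.038/52)^52 − 1 = 3.872%
The lowest effective annual rate is Prairie Credit Union at 3.854%.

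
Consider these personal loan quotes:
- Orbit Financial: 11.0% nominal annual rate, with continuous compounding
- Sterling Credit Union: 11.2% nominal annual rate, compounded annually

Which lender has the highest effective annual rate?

Orbit Financial

Orbit Financial: e^0.110 − 1 = 11.628%
Sterling Credit Union: compounded annually, EAR = 11.200%
The highest effective annual rate is Orbit Financial at 11.628%.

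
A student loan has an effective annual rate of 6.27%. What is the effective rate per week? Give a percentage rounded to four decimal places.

The per-week rate i satisfies (1 + i)^52 = 1 + 0.0627.
i = 1.0627^(1/52) − 1 = 0.0011702 = 0.1170%.

0.1170%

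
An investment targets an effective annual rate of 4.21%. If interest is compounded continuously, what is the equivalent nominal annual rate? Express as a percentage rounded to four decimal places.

Continuous: nominal r satisfies e^r − 1 = 0.0421.
r = ln(1 + 0.0421) = ln(1.0421) = 0.041238 = 4.1238%.

4.1238%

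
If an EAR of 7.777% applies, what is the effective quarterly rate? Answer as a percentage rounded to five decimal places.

1.88999%

The per-quarter rate i satisfies (1 + i)^4 = 1 + 0.07777.
i = 1.07777^(1/4) − 1 = 0.0188999 = 1.88999%.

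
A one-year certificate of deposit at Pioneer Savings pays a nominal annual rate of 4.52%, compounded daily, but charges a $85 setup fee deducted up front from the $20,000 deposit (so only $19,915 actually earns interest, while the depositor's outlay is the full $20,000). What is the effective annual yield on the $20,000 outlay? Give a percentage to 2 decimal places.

4.18%

Value after one year: 19,915 × (1 + 0.0452/365)^365 = 19,915 × 1.046234 = $20,835.75.
Effective yield on the $20,000 outlay: 20,835.75 / 20,000 − 1 = 0.041788 = 4.18%.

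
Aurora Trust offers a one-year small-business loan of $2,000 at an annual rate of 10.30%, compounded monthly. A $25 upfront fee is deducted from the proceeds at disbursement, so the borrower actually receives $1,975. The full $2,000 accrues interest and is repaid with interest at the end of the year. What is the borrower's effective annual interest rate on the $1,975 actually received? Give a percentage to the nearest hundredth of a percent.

Amount owed after one year: 2,000 × (1 + 0.1030/12)^12 = 2,000 × 1.108004 = $2,216.01.
Effective rate on net proceeds: 2,216.01 / 1,975 − 1 = 0.122030 = 12.20%.

12.20%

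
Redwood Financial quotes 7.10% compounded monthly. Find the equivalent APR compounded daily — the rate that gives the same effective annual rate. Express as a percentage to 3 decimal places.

EAR = (1 + 0.0710/12)^12 − 1 = 0.073357.
Solve (1 + r/365)^365 = 1.073357: r/365 = 1.073357^(1/365) − 1 = 0.000194, so r = 0.070798 = 7.080%.

7.080%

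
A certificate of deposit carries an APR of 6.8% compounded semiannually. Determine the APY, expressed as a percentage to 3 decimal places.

6.916%

EAR = (1 + 0.068/2)^2 − 1.
= (1 + 0.034000)^2 − 1 = 1.069156 − 1 = 6.916%.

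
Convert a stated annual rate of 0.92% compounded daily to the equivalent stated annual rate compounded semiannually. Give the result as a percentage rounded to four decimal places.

0.9221%

EAR = (1 + 0.0092/365)^365 − 1 = 0.009242.
Solve (1 + r/2)^2 = 1.009242: r/2 = 1.009242^(1/2) − 1 = 0.004611, so r = 0.009221 = 0.9221%.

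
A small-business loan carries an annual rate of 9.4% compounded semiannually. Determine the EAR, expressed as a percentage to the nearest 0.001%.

EAR = (1 + 0.094/2)^2 − 1.
= (1 + 0.047000)^2 − 1 = 1.096209 − 1 = 9.621%.

9.621%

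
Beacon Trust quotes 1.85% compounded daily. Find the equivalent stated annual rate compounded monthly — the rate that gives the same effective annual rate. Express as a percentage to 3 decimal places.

EAR = (1 + 0.0185/365)^365 − 1 = 0.018672.
Solve (1 + r/12)^12 = 1.018672: r/12 = 1.018672^(1/12) − 1 = 0.001543, so r = 0.018514 = 1.851%.

1.851%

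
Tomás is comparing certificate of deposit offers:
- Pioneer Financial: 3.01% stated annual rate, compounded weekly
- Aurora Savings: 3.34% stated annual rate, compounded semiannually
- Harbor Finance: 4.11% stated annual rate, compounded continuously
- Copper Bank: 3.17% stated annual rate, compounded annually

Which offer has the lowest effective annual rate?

Pioneer Financial

Pioneer Financial: (1 + 0.0301/52)^52 − 1 = 3.055%
Aurora Savings: (1 + 0.0334/2)^2 − 1 = 3.368%
Harbor Finance: e^0.0411 − 1 = 4.196%
Copper Bank: compounded annually, EAR = 3.170%
The lowest effective annual rate is Pioneer Financial at 3.055%.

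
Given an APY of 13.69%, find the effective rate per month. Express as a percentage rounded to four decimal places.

The per-month rate i satisfies (1 + i)^12 = 1 + 0.1369.
i = 1.1369^(1/12) − 1 = 0.0107495 = 1.0749%.

1.0749%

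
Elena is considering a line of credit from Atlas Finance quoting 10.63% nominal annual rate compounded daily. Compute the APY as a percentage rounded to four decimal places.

11.2138%

EAR = (1 + 0.1063/365)^365 − 1.
= (1 + 0.000291)^365 − 1 = 1.112138 − 1 = 11.2138%.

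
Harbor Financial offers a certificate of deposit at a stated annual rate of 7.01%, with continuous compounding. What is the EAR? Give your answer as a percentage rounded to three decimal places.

7.262%

With continuous compounding, EAR = e^0.0701 − 1.
e^0.0701 = 1.072615, so EAR = 0.072615 = 7.262%.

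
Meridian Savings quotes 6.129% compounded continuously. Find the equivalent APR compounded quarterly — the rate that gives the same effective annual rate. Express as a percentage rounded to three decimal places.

EAR under continuous compounding: e^0.06129 − 1 = 0.063207.
Solve (1 + r/4)^4 = 1.063207: r/4 = 1.063207^(1/4) − 1 = 0.015440, so r = 0.061762 = 6.176%.

6.176%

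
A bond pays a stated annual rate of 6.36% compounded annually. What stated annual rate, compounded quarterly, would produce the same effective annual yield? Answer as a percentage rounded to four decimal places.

6.2137%

Compounded annually, EAR = nominal = 0.063600.
Solve (1 + r/4)^4 = 1.063600: r/4 = 1.063600^(1/4) − 1 = 0.015534, so r = 0.062137 = 6.2137%.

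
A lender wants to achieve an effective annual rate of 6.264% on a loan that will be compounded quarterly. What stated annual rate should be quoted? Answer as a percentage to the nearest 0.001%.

6.122%

(1 + r/4)^4 − 1 = 0.06264, so 1 + r/4 = 1.06264^(1/4).
r/4 = 0.015305, so r = 0.061220 = 6.122%.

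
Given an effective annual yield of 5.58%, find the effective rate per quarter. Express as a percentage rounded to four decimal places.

The per-quarter rate i satisfies (1 + i)^4 = 1 + 0.0558.
i = 1.0558^(1/4) − 1 = 0.0136672 = 1.3667%.

1.3667%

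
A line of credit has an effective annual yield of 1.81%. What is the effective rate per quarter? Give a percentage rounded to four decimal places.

The per-quarter rate i satisfies (1 + i)^4 = 1 + 0.0181.
i = 1.0181^(1/4) − 1 = 0.0044946 = 0.4495%.

0.4495%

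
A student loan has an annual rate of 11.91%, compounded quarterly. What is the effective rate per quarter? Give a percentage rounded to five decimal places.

With a nominal annual rate compounded quarterly, the periodic rate is the nominal rate divided by 4.
i = 0.1191 / 4 = 0.0297750 = 2.97750%.

2.97750%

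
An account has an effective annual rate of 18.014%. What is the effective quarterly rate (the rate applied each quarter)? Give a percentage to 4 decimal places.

4.2278%

The per-quarter rate i satisfies (1 + i)^4 = 1 + 0.18014.
i = 1.18014^(1/4) − 1 = 0.0422775 = 4.2278%.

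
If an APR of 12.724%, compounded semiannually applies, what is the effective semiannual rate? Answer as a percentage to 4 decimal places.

6.3620%

With a nominal annual rate compounded semiannually, the periodic rate is the nominal rate divided by 2.
i = 0.12724 / 2 = 0.0636200 = 6.3620%.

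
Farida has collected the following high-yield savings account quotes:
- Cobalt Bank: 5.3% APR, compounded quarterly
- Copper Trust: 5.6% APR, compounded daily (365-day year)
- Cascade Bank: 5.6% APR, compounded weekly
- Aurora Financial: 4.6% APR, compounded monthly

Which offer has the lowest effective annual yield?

Aurora Financial

Cobalt Bank: (1 + 0.053/4)^4 − 1 = 5.406%
Copper Trust: (1 + 0.056/365)^365 − 1 = 5.759%
Cascade Bank: (1 + 0.056/52)^52 − 1 = 5.757%
Aurora Financial: (1 + 0.046/12)^12 − 1 = 4.698%
The lowest effective annual rate is Aurora Financial at 4.698%.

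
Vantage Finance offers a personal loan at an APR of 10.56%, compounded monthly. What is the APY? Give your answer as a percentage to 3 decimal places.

EAR = (1 + 0.1056/12)^12 − 1.
= 1.110864 − 1 = 11.086%.

11.086%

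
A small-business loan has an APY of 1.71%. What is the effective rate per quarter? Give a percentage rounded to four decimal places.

The per-quarter rate i satisfies (1 + i)^4 = 1 + 0.0171.
i = 1.0171^(1/4) − 1 = 0.0042479 = 0.4248%.

0.4248%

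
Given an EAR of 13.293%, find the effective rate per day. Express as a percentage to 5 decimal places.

0.03420%

The per-day rate i satisfies (1 + i)^365 = 1 + 0.13293.
i = 1.13293^(1/365) − 1 = 0.0003420 = 0.03420%.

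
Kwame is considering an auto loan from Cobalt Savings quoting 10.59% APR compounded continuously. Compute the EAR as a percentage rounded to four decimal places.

With continuous compounding, EAR = e^0.1059 − 1.
e^0.1059 = 1.111711, so EAR = 0.111711 = 11.1711%.

11.1711%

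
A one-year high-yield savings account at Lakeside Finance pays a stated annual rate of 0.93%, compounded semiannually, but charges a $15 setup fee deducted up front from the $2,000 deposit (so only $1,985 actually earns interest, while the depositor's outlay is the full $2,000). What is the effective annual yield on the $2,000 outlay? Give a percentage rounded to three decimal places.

Value after one year: 1,985 × (1 + 0.0093/2)^2 = 1,985 × 1.009322 = $2,003.50.
Effective yield on the $2,000 outlay: 2,003.50 / 2,000 − 1 = 0.001752 = 0.175%.

0.175%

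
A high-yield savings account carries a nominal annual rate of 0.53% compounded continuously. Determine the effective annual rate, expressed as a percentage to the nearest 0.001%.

0.531%

With continuous compounding, EAR = e^0.0053 − 1.
e^0.0053 = 1.005314, so EAR = 0.005314 = 0.531%.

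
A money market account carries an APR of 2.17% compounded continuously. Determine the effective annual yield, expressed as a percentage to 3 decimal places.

2.194%

With continuous compounding, EAR = e^0.0217 − 1.
e^0.0217 = 1.021937, so EAR = 0.021937 = 2.194%.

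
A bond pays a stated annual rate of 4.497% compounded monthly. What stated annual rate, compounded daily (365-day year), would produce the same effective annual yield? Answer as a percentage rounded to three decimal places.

4.489%

EAR = (1 + 0.04497/12)^12 − 1 = 0.045909.
Solve (1 + r/365)^365 = 1.045909: r/365 = 1.045909^(1/365) − 1 = 0.000123, so r = 0.044889 = 4.489%.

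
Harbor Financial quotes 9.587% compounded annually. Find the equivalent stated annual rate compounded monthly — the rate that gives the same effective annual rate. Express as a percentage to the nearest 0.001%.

9.190%

Compounded annually, EAR = nominal = 0.095870.
Solve (1 + r/12)^12 = 1.095870: r/12 = 1.095870^(1/12) − 1 = 0.007658, so r = 0.091899 = 9.190%.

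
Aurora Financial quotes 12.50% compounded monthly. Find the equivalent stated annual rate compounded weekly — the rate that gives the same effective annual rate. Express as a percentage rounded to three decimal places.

12.450%

EAR = (1 + 0.1250/12)^12 − 1 = 0.132416.
Solve (1 + r/52)^52 = 1.132416: r/52 = 1.132416^(1/52) − 1 = 0.002394, so r = 0.124502 = 12.450%.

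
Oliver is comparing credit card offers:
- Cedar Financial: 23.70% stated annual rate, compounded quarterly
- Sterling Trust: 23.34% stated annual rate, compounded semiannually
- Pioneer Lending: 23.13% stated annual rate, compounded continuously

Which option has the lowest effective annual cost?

Sterling Trust

Cedar Financial: (1 + 0.2370/4)^4 − 1 = 25.891%
Sterling Trust: (1 + 0.2334/2)^2 − 1 = 24.702%
Pioneer Lending: e^0.2313 − 1 = 26.024%
The lowest effective annual rate is Sterling Trust at 24.702%.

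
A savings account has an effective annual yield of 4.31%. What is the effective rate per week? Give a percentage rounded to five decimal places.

The per-week rate i satisfies (1 + i)^52 = 1 + 0.0431.
i = 1.0431^(1/52) − 1 = 0.0008118 = 0.08118%.

0.08118%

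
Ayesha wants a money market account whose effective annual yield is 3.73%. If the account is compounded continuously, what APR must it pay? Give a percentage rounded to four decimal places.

3.6621%

Continuous: nominal r satisfies e^r − 1 = 0.0373.
r = ln(1 + 0.0373) = ln(1.0373) = 0.036621 = 3.6621%.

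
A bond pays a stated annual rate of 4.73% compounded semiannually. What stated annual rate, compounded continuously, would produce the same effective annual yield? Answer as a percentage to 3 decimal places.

4.675%

EAR = (1 + 0.0473/2)^2 − 1 = 0.047859.
Equivalent continuous rate: r = ln(1 + 0.047859) = 0.046749 = 4.675%.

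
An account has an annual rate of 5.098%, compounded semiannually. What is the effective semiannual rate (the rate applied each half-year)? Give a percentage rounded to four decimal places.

With a nominal annual rate compounded semiannually, the periodic rate is the nominal rate divided by 2.
i = 0.05098 / 2 = 0.0254900 = 2.5490%.

2.5490%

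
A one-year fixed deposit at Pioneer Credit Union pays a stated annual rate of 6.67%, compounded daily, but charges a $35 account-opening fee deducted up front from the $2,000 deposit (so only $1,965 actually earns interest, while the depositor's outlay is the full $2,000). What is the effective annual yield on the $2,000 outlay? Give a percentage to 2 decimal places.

Value after one year: 1,965 × (1 + 0.0667/365)^365 = 1,965 × 1.068968 = $2,100.52.
Effective yield on the $2,000 outlay: 2,100.52 / 2,000 − 1 = 0.050261 = 5.03%.

5.03%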